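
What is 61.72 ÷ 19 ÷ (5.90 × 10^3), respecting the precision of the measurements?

5.5 × 10^-4

61.72 ÷ 19 ÷ (5.90 × 10^3) = 0.000550579839429…
Multiplication/division keeps the fewest significant figures: 61.72 → 4 s.f., 19 → 2 s.f., 5.90 × 10^3 → 3 s.f.; limit is 2.
Rounded to 2 significant figures: 5.5 × 10^-4.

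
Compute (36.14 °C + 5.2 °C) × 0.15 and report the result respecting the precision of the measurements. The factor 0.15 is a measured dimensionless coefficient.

36.14 °C + 5.2 °C = 41.34 °C; the sum is limited to 1 decimal place (3 s.f.).
Carrying full precision, 41.34 × 0.15 = 6.201 °C; 0.15 has 2 s.f., so the result keeps min(3, 2) = 2 s.f.
Rounded to 2 significant figures: 6.2 °C.

6.2 °C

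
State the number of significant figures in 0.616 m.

3

0.616: leading zeros are not significant.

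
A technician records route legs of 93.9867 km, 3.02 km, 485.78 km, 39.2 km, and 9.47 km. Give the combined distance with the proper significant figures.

631.5 km

93.9867 km + 3.02 km + 485.78 km + 39.2 km + 9.47 km = 631.4567 km.
Addition/subtraction keeps the fewest decimal places: 93.9867 → 4 decimal places, 3.02 → 2 decimal places, 485.78 → 2 decimal places, 39.2 → 1 decimal place, 9.47 → 2 decimal places; limit is 1.
Rounded to 1 decimal place: 631.5 km.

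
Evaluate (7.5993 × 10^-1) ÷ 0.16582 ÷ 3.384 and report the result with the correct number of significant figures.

(7.5993 × 10^-1) ÷ 0.16582 ÷ 3.384 = 1.35427332551…
Multiplication/division keeps the fewest significant figures: 7.5993 × 10^-1 → 5 s.f., 0.16582 → 5 s.f., 3.384 → 4 s.f.; limit is 4.
Rounded to 4 significant figures: 1.354.

1.354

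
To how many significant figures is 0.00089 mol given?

2

0.00089: leading zeros are not significant.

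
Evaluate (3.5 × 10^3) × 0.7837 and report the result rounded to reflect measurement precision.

2.7 × 10^3

(3.5 × 10^3) × 0.7837 = 2742.95
Multiplication/division keeps the fewest significant figures: 3.5 × 10^3 → 2 s.f., 0.7837 → 4 s.f.; limit is 2.
Rounded to 2 significant figures: 2.7 × 10^3.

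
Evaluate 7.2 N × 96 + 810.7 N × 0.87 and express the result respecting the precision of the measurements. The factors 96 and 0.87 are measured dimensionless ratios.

1.40 × 10³ N

7.2 × 96 = 691.2 → 6.9 × 10² N (2 s.f., last digit at the 10^1 place).
810.7 × 0.87 = 705.309 → 7.1 × 10² N (2 s.f., last digit at the 10^1 place).
Sum: 1396.509 N; keep the coarser place, 10^1.
Result: 1.40 × 10³ N.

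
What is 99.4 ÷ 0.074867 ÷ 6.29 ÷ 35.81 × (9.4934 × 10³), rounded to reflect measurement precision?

5.60 × 10⁴

99.4 ÷ 0.074867 ÷ 6.29 ÷ 35.81 × (9.4934 × 10³) = 55958.0751469…
Multiplication/division keeps the fewest significant figures: 99.4 → 3 s.f., 0.074867 → 5 s.f., 6.29 → 3 s.f., 35.81 → 4 s.f., 9.4934 × 10³ → 5 s.f.; limit is 3.
Rounded to 3 significant figures: 5.60 × 10⁴.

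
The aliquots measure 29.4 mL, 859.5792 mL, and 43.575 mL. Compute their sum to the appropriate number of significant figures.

9.326 × 10² mL

29.4 mL + 859.5792 mL + 43.575 mL = 932.5542 mL.
Addition/subtraction keeps the fewest decimal places: 29.4 → 1 decimal place, 859.5792 → 4 decimal places, 43.575 → 3 decimal places; limit is 1.
Rounded to 1 decimal place: 9.326 × 10² mL.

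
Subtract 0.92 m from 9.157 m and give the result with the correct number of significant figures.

9.157 m − 0.92 m = 8.237 m.
Addition/subtraction keeps the fewest decimal places: 9.157 → 3 decimal places, 0.92 → 2 decimal places; limit is 2.
Rounded to 2 decimal places: 8.24 m.

8.24 m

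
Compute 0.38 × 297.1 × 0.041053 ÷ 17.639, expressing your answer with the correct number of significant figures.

0.38 × 297.1 × 0.041053 ÷ 17.639 = 0.262758750156…
Multiplication/division keeps the fewest significant figures: 0.38 → 2 s.f., 297.1 → 4 s.f., 0.041053 → 5 s.f., 17.639 → 5 s.f.; limit is 2.
Rounded to 2 significant figures: 0.26.

0.26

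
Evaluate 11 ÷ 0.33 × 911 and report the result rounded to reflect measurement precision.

3.0 × 10⁴

11 ÷ 0.33 × 911 = 30366.6666667…
Multiplication/division keeps the fewest significant figures: 11 → 2 s.f., 0.33 → 2 s.f., 911 → 3 s.f.; limit is 2.
Rounded to 2 significant figures: 3.0 × 10⁴.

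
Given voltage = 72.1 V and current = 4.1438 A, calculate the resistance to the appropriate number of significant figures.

resistance = 72.1 V ÷ 4.1438 A = 17.3994883923… Ω.
72.1 has 3 significant figures; 4.1438 has 5.
Division/multiplication keeps the fewest: 3 significant figures.
Rounded: 17.4 Ω.

17.4 Ω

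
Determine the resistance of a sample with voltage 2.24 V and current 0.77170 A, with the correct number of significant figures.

resistance = 2.24 V ÷ 0.77170 A = 2.90268238953… Ω.
2.24 has 3 significant figures; 0.77170 has 5.
Division/multiplication keeps the fewest: 3 significant figures.
Rounded: 2.90 Ω.

2.90 Ω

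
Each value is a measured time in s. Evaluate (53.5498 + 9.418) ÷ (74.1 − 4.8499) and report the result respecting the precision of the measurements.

0.909

53.5498 + 9.418 = 62.9678, limited to 3 d.p. → 5 s.f.; 74.1 − 4.8499 = 69.2501, limited to 1 d.p. → 3 s.f.
Carrying full precision, 62.9678 ÷ 69.2501 = 0.909280997428…; keep min(5, 3) = 3 s.f.
Rounded to 3 significant figures: 0.909.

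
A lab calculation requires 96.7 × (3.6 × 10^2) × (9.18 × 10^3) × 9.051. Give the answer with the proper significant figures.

96.7 × (3.6 × 10^2) × (9.18 × 10^3) × 9.051 = 2.89246572216 × 10^9
Multiplication/division keeps the fewest significant figures: 96.7 → 3 s.f., 3.6 × 10^2 → 2 s.f., 9.18 × 10^3 → 3 s.f., 9.051 → 4 s.f.; limit is 2.
Rounded to 2 significant figures: 2.9 × 10^9.

2.9 × 10^9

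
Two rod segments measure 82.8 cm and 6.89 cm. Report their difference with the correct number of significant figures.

82.8 cm − 6.89 cm = 75.91 cm.
Addition/subtraction keeps the fewest decimal places: 82.8 → 1 decimal place, 6.89 → 2 decimal places; limit is 1.
Rounded to 1 decimal place: 75.9 cm.

75.9 cm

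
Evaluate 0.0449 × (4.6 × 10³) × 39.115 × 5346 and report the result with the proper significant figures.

0.0449 × (4.6 × 10³) × 39.115 × 5346 = 43189329.4866
Multiplication/division keeps the fewest significant figures: 0.0449 → 3 s.f., 4.6 × 10³ → 2 s.f., 39.115 → 5 s.f., 5346 → 4 s.f.; limit is 2.
Rounded to 2 significant figures: 4.3 × 10⁷.

4.3 × 10⁷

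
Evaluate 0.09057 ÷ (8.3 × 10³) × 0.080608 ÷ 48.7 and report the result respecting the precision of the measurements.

1.8 × 10⁻⁸

0.09057 ÷ (8.3 × 10³) × 0.080608 ÷ 48.7 = 1.80615683927 × 10^-8…
Multiplication/division keeps the fewest significant figures: 0.09057 → 4 s.f., 8.3 × 10³ → 2 s.f., 0.080608 → 5 s.f., 48.7 → 3 s.f.; limit is 2.
Rounded to 2 significant figures: 1.8 × 10⁻⁸.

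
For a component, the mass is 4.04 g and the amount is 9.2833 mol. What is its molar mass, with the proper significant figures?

0.435 g/mol

molar mass = 4.04 g ÷ 9.2833 mol = 0.435190072496… g/mol.
4.04 has 3 significant figures; 9.2833 has 5.
Division/multiplication keeps the fewest: 3 significant figures.
Rounded: 0.435 g/mol.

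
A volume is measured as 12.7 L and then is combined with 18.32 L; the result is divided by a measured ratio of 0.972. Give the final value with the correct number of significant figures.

31.9 L

12.7 L + 18.32 L = 31.02 L; the sum is limited to 1 decimal place (3 s.f.).
Carrying full precision, 31.02 ÷ 0.972 = 31.9135802469… L; 0.972 has 3 s.f., so the result keeps min(3, 3) = 3 s.f.
Rounded to 3 significant figures: 31.9 L.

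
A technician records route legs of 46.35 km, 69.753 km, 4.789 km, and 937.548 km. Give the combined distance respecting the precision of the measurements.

1058.44 km

46.35 km + 69.753 km + 4.789 km + 937.548 km = 1058.440 km.
Addition/subtraction keeps the fewest decimal places: 46.35 → 2 decimal places, 69.753 → 3 decimal places, 4.789 → 3 decimal places, 937.548 → 3 decimal places; limit is 2.
Rounded to 2 decimal places: 1058.44 km.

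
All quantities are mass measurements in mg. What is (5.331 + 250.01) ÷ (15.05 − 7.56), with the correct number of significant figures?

34.1

5.331 + 250.01 = 255.341, limited to 2 d.p. → 5 s.f.; 15.05 − 7.56 = 7.49, limited to 2 d.p. → 3 s.f.
Carrying full precision, 255.341 ÷ 7.49 = 34.0909212283…; keep min(5, 3) = 3 s.f.
Rounded to 3 significant figures: 34.1.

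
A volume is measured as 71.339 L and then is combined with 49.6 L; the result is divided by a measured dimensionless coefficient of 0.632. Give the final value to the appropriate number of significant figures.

71.339 L + 49.6 L = 120.939 L; the sum is limited to 1 decimal place (4 s.f.).
Carrying full precision, 120.939 ÷ 0.632 = 191.359177215… L; 0.632 has 3 s.f., so the result keeps min(4, 3) = 3 s.f.
Rounded to 3 significant figures: 191 L.

191 L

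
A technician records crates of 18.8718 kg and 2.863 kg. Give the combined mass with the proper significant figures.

18.8718 kg + 2.863 kg = 21.7348 kg.
Addition/subtraction keeps the fewest decimal places: 18.8718 → 4 decimal places, 2.863 → 3 decimal places; limit is 3.
Rounded to 3 decimal places: 21.735 kg.

21.735 kg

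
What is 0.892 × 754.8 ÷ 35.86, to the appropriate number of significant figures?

0.892 × 754.8 ÷ 35.86 = 18.7752816509…
Multiplication/division keeps the fewest significant figures: 0.892 → 3 s.f., 754.8 → 4 s.f., 35.86 → 4 s.f.; limit is 3.
Rounded to 3 significant figures: 18.8.

18.8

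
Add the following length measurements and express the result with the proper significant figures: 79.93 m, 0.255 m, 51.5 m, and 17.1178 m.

79.93 m + 0.255 m + 51.5 m + 17.1178 m = 148.8028 m.
Addition/subtraction keeps the fewest decimal places: 79.93 → 2 decimal places, 0.255 → 3 decimal places, 51.5 → 1 decimal place, 17.1178 → 4 decimal places; limit is 1.
Rounded to 1 decimal place: 148.8 m.

148.8 m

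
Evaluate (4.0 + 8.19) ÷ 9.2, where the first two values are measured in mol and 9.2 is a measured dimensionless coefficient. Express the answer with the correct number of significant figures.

1.3 mol

4.0 mol + 8.19 mol = 12.19 mol; the sum is limited to 1 decimal place (3 s.f.).
Carrying full precision, 12.19 ÷ 9.2 = 1.325 mol; 9.2 has 2 s.f., so the result keeps min(3, 2) = 2 s.f.
Rounded to 2 significant figures: 1.3 mol.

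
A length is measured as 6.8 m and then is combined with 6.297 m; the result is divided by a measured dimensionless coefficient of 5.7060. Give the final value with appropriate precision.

6.8 m + 6.297 m = 13.097 m; the sum is limited to 1 decimal place (3 s.f.).
Carrying full precision, 13.097 ÷ 5.7060 = 2.29530318962… m; 5.7060 has 5 s.f., so the result keeps min(3, 5) = 3 s.f.
Rounded to 3 significant figures: 2.30 m.

2.30 m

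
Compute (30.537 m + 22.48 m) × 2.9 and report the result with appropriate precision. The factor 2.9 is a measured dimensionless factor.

1.5 × 10^2 m

30.537 m + 22.48 m = 53.017 m; the sum is limited to 2 decimal places (4 s.f.).
Carrying full precision, 53.017 × 2.9 = 153.7493 m; 2.9 has 2 s.f., so the result keeps min(4, 2) = 2 s.f.
Rounded to 2 significant figures: 1.5 × 10^2 m.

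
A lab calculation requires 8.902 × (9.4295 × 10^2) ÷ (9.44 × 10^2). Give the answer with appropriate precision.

8.89

8.902 × (9.4295 × 10^2) ÷ (9.44 × 10^2) = 8.89209841102…
Multiplication/division keeps the fewest significant figures: 8.902 → 4 s.f., 9.4295 × 10^2 → 5 s.f., 9.44 × 10^2 → 3 s.f.; limit is 3.
Rounded to 3 significant figures: 8.89.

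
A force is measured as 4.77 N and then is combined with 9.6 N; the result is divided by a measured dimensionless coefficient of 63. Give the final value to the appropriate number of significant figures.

0.23 N

4.77 N + 9.6 N = 14.37 N; the sum is limited to 1 decimal place (3 s.f.).
Carrying full precision, 14.37 ÷ 63 = 0.228095238095… N; 63 has 2 s.f., so the result keeps min(3, 2) = 2 s.f.
Rounded to 2 significant figures: 0.23 N.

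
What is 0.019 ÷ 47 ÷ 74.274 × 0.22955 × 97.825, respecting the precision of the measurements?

0.019 ÷ 47 ÷ 74.274 × 0.22955 × 97.825 = 0.00012222107053…
Multiplication/division keeps the fewest significant figures: 0.019 → 2 s.f., 47 → 2 s.f., 74.274 → 5 s.f., 0.22955 → 5 s.f., 97.825 → 5 s.f.; limit is 2.
Rounded to 2 significant figures: 1.2 × 10⁻⁴.

1.2 × 10⁻⁴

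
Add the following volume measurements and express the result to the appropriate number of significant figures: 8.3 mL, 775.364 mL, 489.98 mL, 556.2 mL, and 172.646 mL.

2002.5 mL

8.3 mL + 775.364 mL + 489.98 mL + 556.2 mL + 172.646 mL = 2002.490 mL.
Addition/subtraction keeps the fewest decimal places: 8.3 → 1 decimal place, 775.364 → 3 decimal places, 489.98 → 2 decimal places, 556.2 → 1 decimal place, 172.646 → 3 decimal places; limit is 1.
Rounded to 1 decimal place: 2002.5 mL.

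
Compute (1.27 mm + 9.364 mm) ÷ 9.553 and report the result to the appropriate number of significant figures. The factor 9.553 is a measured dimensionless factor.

1.27 mm + 9.364 mm = 10.634 mm; the sum is limited to 2 decimal places (4 s.f.).
Carrying full precision, 10.634 ÷ 9.553 = 1.11315817021… mm; 9.553 has 4 s.f., so the result keeps min(4, 4) = 4 s.f.
Rounded to 4 significant figures: 1.113 mm.

1.113 mm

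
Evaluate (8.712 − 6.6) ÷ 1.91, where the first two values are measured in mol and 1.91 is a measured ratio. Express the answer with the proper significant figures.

8.712 mol − 6.6 mol = 2.112 mol; the difference is limited to 1 decimal place (2 s.f.).
Carrying full precision, 2.112 ÷ 1.91 = 1.1057591623… mol; 1.91 has 3 s.f., so the result keeps min(2, 3) = 2 s.f.
Rounded to 2 significant figures: 1.1 mol.

1.1 mol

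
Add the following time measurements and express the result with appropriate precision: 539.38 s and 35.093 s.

574.47 s

539.38 s + 35.093 s = 574.473 s.
Addition/subtraction keeps the fewest decimal places: 539.38 → 2 decimal places, 35.093 → 3 decimal places; limit is 2.
Rounded to 2 decimal places: 574.47 s.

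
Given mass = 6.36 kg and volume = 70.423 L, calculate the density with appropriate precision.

0.0903 kg/L

density = 6.36 kg ÷ 70.423 L = 0.0903114039447… kg/L.
6.36 has 3 significant figures; 70.423 has 5.
Division/multiplication keeps the fewest: 3 significant figures.
Rounded: 0.0903 kg/L.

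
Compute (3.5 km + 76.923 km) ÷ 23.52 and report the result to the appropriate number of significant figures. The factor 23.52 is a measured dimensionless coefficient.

3.42 km

3.5 km + 76.923 km = 80.423 km; the sum is limited to 1 decimal place (3 s.f.).
Carrying full precision, 80.423 ÷ 23.52 = 3.4193452381… km; 23.52 has 4 s.f., so the result keeps min(3, 4) = 3 s.f.
Rounded to 3 significant figures: 3.42 km.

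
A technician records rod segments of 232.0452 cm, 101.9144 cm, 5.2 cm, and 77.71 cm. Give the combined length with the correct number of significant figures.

232.0452 cm + 101.9144 cm + 5.2 cm + 77.71 cm = 416.8696 cm.
Addition/subtraction keeps the fewest decimal places: 232.0452 → 4 decimal places, 101.9144 → 4 decimal places, 5.2 → 1 decimal place, 77.71 → 2 decimal places; limit is 1.
Rounded to 1 decimal place: 416.9 cm.

416.9 cm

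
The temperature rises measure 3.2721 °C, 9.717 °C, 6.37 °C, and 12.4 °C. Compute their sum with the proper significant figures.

3.2721 °C + 9.717 °C + 6.37 °C + 12.4 °C = 31.7591 °C.
Addition/subtraction keeps the fewest decimal places: 3.2721 → 4 decimal places, 9.717 → 3 decimal places, 6.37 → 2 decimal places, 12.4 → 1 decimal place; limit is 1.
Rounded to 1 decimal place: 31.8 °C.

31.8 °C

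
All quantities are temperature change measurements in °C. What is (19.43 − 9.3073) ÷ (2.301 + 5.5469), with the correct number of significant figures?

19.43 − 9.3073 = 10.1227, limited to 2 d.p. → 4 s.f.; 2.301 + 5.5469 = 7.8479, limited to 3 d.p. → 4 s.f.
Carrying full precision, 10.1227 ÷ 7.8479 = 1.28986098192…; keep min(4, 4) = 4 s.f.
Rounded to 4 significant figures: 1.290.

1.290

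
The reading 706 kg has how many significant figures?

706: zeros between nonzero digits are significant.

3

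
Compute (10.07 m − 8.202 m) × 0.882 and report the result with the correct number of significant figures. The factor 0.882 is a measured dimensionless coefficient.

1.65 m

10.07 m − 8.202 m = 1.868 m; the difference is limited to 2 decimal places (3 s.f.).
Carrying full precision, 1.868 × 0.882 = 1.647576 m; 0.882 has 3 s.f., so the result keeps min(3, 3) = 3 s.f.
Rounded to 3 significant figures: 1.65 m.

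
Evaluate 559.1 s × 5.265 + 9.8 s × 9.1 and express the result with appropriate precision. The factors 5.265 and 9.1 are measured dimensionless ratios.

559.1 × 5.265 = 2943.6615 → 2944 s (4 s.f., last digit at the 10^0 place).
9.8 × 9.1 = 89.18 → 89 s (2 s.f., last digit at the 10^0 place).
Sum: 3032.8415 s; keep the coarser place, 10^0.
Result: 3033 s.

3033 s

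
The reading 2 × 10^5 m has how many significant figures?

2 × 10^5: in scientific notation every digit of the coefficient is significant.

1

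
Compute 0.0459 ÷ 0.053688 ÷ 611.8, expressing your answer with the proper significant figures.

0.0459 ÷ 0.053688 ÷ 611.8 = 0.00139741688676…
Multiplication/division keeps the fewest significant figures: 0.0459 → 3 s.f., 0.053688 → 5 s.f., 611.8 → 4 s.f.; limit is 3.
Rounded to 3 significant figures: 0.00140.

0.00140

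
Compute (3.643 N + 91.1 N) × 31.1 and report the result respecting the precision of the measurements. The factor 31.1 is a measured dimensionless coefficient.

3.643 N + 91.1 N = 94.743 N; the sum is limited to 1 decimal place (3 s.f.).
Carrying full precision, 94.743 × 31.1 = 2946.5073 N; 31.1 has 3 s.f., so the result keeps min(3, 3) = 3 s.f.
Rounded to 3 significant figures: 2.95 × 10^3 N.

2.95 × 10^3 N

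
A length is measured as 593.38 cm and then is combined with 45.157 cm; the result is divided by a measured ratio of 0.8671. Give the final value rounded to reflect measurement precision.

593.38 cm + 45.157 cm = 638.537 cm; the sum is limited to 2 decimal places (5 s.f.).
Carrying full precision, 638.537 ÷ 0.8671 = 736.405258909… cm; 0.8671 has 4 s.f., so the result keeps min(5, 4) = 4 s.f.
Rounded to 4 significant figures: 736.4 cm.

736.4 cm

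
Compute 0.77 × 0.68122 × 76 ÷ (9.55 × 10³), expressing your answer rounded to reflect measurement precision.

0.0042

0.77 × 0.68122 × 76 ÷ (9.55 × 10³) = 0.00417434496335…
Multiplication/division keeps the fewest significant figures: 0.77 → 2 s.f., 0.68122 → 5 s.f., 76 → 2 s.f., 9.55 × 10³ → 3 s.f.; limit is 2.
Rounded to 2 significant figures: 0.0042.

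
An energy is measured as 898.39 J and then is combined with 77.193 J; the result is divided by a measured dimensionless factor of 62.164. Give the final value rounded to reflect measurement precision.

15.694 J

898.39 J + 77.193 J = 975.583 J; the sum is limited to 2 decimal places (5 s.f.).
Carrying full precision, 975.583 ÷ 62.164 = 15.6936973168… J; 62.164 has 5 s.f., so the result keeps min(5, 5) = 5 s.f.
Rounded to 5 significant figures: 15.694 J.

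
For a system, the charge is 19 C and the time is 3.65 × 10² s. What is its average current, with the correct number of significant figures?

average current = 19 C ÷ 3.65 × 10² s = 0.0520547945205… A.
19 has 2 significant figures; 3.65 × 10² has 3.
Division/multiplication keeps the fewest: 2 significant figures.
Rounded: 0.052 A.

0.052 A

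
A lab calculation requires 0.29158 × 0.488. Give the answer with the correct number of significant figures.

0.142

0.29158 × 0.488 = 0.14229104
Multiplication/division keeps the fewest significant figures: 0.29158 → 5 s.f., 0.488 → 3 s.f.; limit is 3.
Rounded to 3 significant figures: 0.142.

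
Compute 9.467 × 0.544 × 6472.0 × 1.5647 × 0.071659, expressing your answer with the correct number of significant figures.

3.74 × 10^3

9.467 × 0.544 × 6472.0 × 1.5647 × 0.071659 = 3737.24535933…
Multiplication/division keeps the fewest significant figures: 9.467 → 4 s.f., 0.544 → 3 s.f., 6472.0 → 5 s.f., 1.5647 → 5 s.f., 0.071659 → 5 s.f.; limit is 3.
Rounded to 3 significant figures: 3.74 × 10^3.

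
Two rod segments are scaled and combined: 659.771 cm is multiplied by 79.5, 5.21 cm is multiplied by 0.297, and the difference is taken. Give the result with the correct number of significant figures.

5.25 × 10^4 cm

659.771 × 79.5 = 52451.7945 → 5.25 × 10^4 cm (3 s.f., last digit at the 10^2 place).
5.21 × 0.297 = 1.54737 → 1.55 cm (3 s.f., last digit at the 10^-2 place).
Difference: 52450.24713 cm; keep the coarser place, 10^2.
Result: 5.25 × 10^4 cm.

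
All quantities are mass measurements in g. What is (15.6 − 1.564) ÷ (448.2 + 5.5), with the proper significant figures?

0.0309

15.6 − 1.564 = 14.036, limited to 1 d.p. → 3 s.f.; 448.2 + 5.5 = 453.7, limited to 1 d.p. → 4 s.f.
Carrying full precision, 14.036 ÷ 453.7 = 0.0309367423408…; keep min(3, 4) = 3 s.f.
Rounded to 3 significant figures: 0.0309.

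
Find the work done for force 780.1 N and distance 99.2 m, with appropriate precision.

work done = 780.1 N × 99.2 m = 77385.92 J.
780.1 has 4 significant figures; 99.2 has 3.
Division/multiplication keeps the fewest: 3 significant figures.
Rounded: 7.74 × 10⁴ J.

7.74 × 10⁴ J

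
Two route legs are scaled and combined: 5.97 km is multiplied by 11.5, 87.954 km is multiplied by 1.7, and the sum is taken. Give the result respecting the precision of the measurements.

5.97 × 11.5 = 68.655 → 68.7 km (3 s.f., last digit at the 10^-1 place).
87.954 × 1.7 = 149.5218 → 1.5 × 10^2 km (2 s.f., last digit at the 10^1 place).
Sum: 218.1768 km; keep the coarser place, 10^1.
Result: 2.2 × 10^2 km.

2.2 × 10^2 km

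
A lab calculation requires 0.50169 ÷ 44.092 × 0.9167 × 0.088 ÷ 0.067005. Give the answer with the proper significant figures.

0.50169 ÷ 44.092 × 0.9167 × 0.088 ÷ 0.067005 = 0.0136986679195…
Multiplication/division keeps the fewest significant figures: 0.50169 → 5 s.f., 44.092 → 5 s.f., 0.9167 → 4 s.f., 0.088 → 2 s.f., 0.067005 → 5 s.f.; limit is 2.
Rounded to 2 significant figures: 0.014.

0.014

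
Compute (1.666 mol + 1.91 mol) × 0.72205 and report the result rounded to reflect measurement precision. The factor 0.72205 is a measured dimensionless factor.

1.666 mol + 1.91 mol = 3.576 mol; the sum is limited to 2 decimal places (3 s.f.).
Carrying full precision, 3.576 × 0.72205 = 2.5820508 mol; 0.72205 has 5 s.f., so the result keeps min(3, 5) = 3 s.f.
Rounded to 3 significant figures: 2.58 mol.

2.58 mol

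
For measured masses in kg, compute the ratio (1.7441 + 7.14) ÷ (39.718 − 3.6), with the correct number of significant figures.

2.46 × 10⁻¹

1.7441 + 7.14 = 8.8841, limited to 2 d.p. → 3 s.f.; 39.718 − 3.6 = 36.118, limited to 1 d.p. → 3 s.f.
Carrying full precision, 8.8841 ÷ 36.118 = 0.24597430644…; keep min(3, 3) = 3 s.f.
Rounded to 3 significant figures: 2.46 × 10⁻¹.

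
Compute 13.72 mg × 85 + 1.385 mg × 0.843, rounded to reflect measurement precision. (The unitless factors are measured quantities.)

1.2 × 10^3 mg

13.72 × 85 = 1166.2 → 1.2 × 10^3 mg (2 s.f., last digit at the 10^2 place).
1.385 × 0.843 = 1.167555 → 1.17 mg (3 s.f., last digit at the 10^-2 place).
Sum: 1167.367555 mg; keep the coarser place, 10^2.
Result: 1.2 × 10^3 mg.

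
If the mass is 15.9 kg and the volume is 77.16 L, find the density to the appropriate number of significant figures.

0.206 kg/L

density = 15.9 kg ÷ 77.16 L = 0.206065318818… kg/L.
15.9 has 3 significant figures; 77.16 has 4.
Division/multiplication keeps the fewest: 3 significant figures.
Rounded: 0.206 kg/L.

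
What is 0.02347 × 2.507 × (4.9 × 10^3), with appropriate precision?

2.9 × 10^2

0.02347 × 2.507 × (4.9 × 10^3) = 288.312521
Multiplication/division keeps the fewest significant figures: 0.02347 → 4 s.f., 2.507 → 4 s.f., 4.9 × 10^3 → 2 s.f.; limit is 2.
Rounded to 2 significant figures: 2.9 × 10^2.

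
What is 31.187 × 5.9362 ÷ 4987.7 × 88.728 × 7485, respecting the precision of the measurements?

31.187 × 5.9362 ÷ 4987.7 × 88.728 × 7485 = 24650.986177…
Multiplication/division keeps the fewest significant figures: 31.187 → 5 s.f., 5.9362 → 5 s.f., 4987.7 → 5 s.f., 88.728 → 5 s.f., 7485 → 4 s.f.; limit is 4.
Rounded to 4 significant figures: 2.465 × 10⁴.

2.465 × 10⁴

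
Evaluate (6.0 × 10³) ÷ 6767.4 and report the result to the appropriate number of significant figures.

0.89

(6.0 × 10³) ÷ 6767.4 = 0.886603422289…
Multiplication/division keeps the fewest significant figures: 6.0 × 10³ → 2 s.f., 6767.4 → 5 s.f.; limit is 2.
Rounded to 2 significant figures: 0.89.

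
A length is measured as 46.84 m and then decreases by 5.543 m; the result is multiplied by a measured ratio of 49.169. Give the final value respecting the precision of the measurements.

2031 m

46.84 m − 5.543 m = 41.297 m; the difference is limited to 2 decimal places (4 s.f.).
Carrying full precision, 41.297 × 49.169 = 2030.532193 m; 49.169 has 5 s.f., so the result keeps min(4, 5) = 4 s.f.
Rounded to 4 significant figures: 2031 m.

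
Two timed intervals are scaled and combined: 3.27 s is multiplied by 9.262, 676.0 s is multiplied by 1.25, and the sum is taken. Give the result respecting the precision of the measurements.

3.27 × 9.262 = 30.28674 → 30.3 s (3 s.f., last digit at the 10^-1 place).
676.0 × 1.25 = 845 → 845 s (3 s.f., last digit at the 10^0 place).
Sum: 875.28674 s; keep the coarser place, 10^0.
Result: 875 s.

875 s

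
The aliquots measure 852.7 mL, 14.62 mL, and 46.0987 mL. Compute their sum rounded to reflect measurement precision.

852.7 mL + 14.62 mL + 46.0987 mL = 913.4187 mL.
Addition/subtraction keeps the fewest decimal places: 852.7 → 1 decimal place, 14.62 → 2 decimal places, 46.0987 → 4 decimal places; limit is 1.
Rounded to 1 decimal place: 913.4 mL.

913.4 mL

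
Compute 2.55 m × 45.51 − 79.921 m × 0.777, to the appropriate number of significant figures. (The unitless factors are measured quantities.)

54 m

2.55 × 45.51 = 116.0505 → 116 m (3 s.f., last digit at the 10^0 place).
79.921 × 0.777 = 62.098617 → 62.1 m (3 s.f., last digit at the 10^-1 place).
Difference: 53.951883 m; keep the coarser place, 10^0.
Result: 54 m.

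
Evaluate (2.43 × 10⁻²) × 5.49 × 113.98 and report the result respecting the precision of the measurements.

15.2

(2.43 × 10⁻²) × 5.49 × 113.98 = 15.20572986
Multiplication/division keeps the fewest significant figures: 2.43 × 10⁻² → 3 s.f., 5.49 → 3 s.f., 113.98 → 5 s.f.; limit is 3.
Rounded to 3 significant figures: 15.2.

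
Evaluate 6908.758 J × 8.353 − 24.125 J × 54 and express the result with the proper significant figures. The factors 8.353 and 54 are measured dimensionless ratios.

5.64 × 10^4 J

6908.758 × 8.353 = 57708.855574 → 5.771 × 10^4 J (4 s.f., last digit at the 10^1 place).
24.125 × 54 = 1302.75 → 1.3 × 10^3 J (2 s.f., last digit at the 10^2 place).
Difference: 56406.105574 J; keep the coarser place, 10^2.
Result: 5.64 × 10^4 J.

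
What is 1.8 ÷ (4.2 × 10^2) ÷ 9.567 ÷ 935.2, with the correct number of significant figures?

4.8 × 10^-7

1.8 ÷ (4.2 × 10^2) ÷ 9.567 ÷ 935.2 = 4.79008193991 × 10^-7…
Multiplication/division keeps the fewest significant figures: 1.8 → 2 s.f., 4.2 × 10^2 → 2 s.f., 9.567 → 4 s.f., 935.2 → 4 s.f.; limit is 2.
Rounded to 2 significant figures: 4.8 × 10^-7.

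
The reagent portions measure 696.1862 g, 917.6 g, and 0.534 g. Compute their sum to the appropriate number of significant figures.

696.1862 g + 917.6 g + 0.534 g = 1614.3202 g.
Addition/subtraction keeps the fewest decimal places: 696.1862 → 4 decimal places, 917.6 → 1 decimal place, 0.534 → 3 decimal places; limit is 1.
Rounded to 1 decimal place: 1614.3 g.

1614.3 g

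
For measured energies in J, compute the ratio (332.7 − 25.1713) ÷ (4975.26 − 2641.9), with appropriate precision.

0.1318

332.7 − 25.1713 = 307.5287, limited to 1 d.p. → 4 s.f.; 4975.26 − 2641.9 = 2333.36, limited to 1 d.p. → 5 s.f.
Carrying full precision, 307.5287 ÷ 2333.36 = 0.13179650804…; keep min(4, 5) = 4 s.f.
Rounded to 4 significant figures: 0.1318.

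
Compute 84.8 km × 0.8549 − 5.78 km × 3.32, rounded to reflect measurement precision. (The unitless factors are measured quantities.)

84.8 × 0.8549 = 72.49552 → 72.5 km (3 s.f., last digit at the 10^-1 place).
5.78 × 3.32 = 19.1896 → 19.2 km (3 s.f., last digit at the 10^-1 place).
Difference: 53.30592 km; keep the coarser place, 10^-1.
Result: 53.3 km.

53.3 km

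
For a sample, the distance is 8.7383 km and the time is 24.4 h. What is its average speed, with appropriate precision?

0.358 km/h

average speed = 8.7383 km ÷ 24.4 h = 0.35812704918… km/h.
8.7383 has 5 significant figures; 24.4 has 3.
Division/multiplication keeps the fewest: 3 significant figures.
Rounded: 0.358 km/h.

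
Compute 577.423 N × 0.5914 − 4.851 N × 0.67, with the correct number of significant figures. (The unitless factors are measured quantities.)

577.423 × 0.5914 = 341.4879622 → 341.5 N (4 s.f., last digit at the 10^-1 place).
4.851 × 0.67 = 3.25017 → 3.3 N (2 s.f., last digit at the 10^-1 place).
Difference: 338.2377922 N; keep the coarser place, 10^-1.
Result: 338.2 N.

338.2 N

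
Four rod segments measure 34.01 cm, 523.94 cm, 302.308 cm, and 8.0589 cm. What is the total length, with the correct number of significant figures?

868.32 cm

34.01 cm + 523.94 cm + 302.308 cm + 8.0589 cm = 868.3169 cm.
Addition/subtraction keeps the fewest decimal places: 34.01 → 2 decimal places, 523.94 → 2 decimal places, 302.308 → 3 decimal places, 8.0589 → 4 decimal places; limit is 2.
Rounded to 2 decimal places: 868.32 cm.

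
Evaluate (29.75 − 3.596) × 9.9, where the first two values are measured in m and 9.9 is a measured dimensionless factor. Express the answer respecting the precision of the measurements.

29.75 m − 3.596 m = 26.154 m; the difference is limited to 2 decimal places (4 s.f.).
Carrying full precision, 26.154 × 9.9 = 258.9246 m; 9.9 has 2 s.f., so the result keeps min(4, 2) = 2 s.f.
Rounded to 2 significant figures: 2.6 × 10² m.

2.6 × 10² m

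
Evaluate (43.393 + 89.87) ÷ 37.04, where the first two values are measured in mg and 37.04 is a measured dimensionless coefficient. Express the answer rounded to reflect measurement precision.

3.598 mg

43.393 mg + 89.87 mg = 133.263 mg; the sum is limited to 2 decimal places (5 s.f.).
Carrying full precision, 133.263 ÷ 37.04 = 3.59781317495… mg; 37.04 has 4 s.f., so the result keeps min(5, 4) = 4 s.f.
Rounded to 4 significant figures: 3.598 mg.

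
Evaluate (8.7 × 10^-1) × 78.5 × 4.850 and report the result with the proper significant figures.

(8.7 × 10^-1) × 78.5 × 4.850 = 331.23075
Multiplication/division keeps the fewest significant figures: 8.7 × 10^-1 → 2 s.f., 78.5 → 3 s.f., 4.850 → 4 s.f.; limit is 2.
Rounded to 2 significant figures: 3.3 × 10^2.

3.3 × 10^2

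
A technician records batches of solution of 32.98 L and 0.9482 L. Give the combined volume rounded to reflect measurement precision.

32.98 L + 0.9482 L = 33.9282 L.
Addition/subtraction keeps the fewest decimal places: 32.98 → 2 decimal places, 0.9482 → 4 decimal places; limit is 2.
Rounded to 2 decimal places: 33.93 L.

33.93 L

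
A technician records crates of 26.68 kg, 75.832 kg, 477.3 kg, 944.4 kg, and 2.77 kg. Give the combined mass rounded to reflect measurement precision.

1527.0 kg

26.68 kg + 75.832 kg + 477.3 kg + 944.4 kg + 2.77 kg = 1526.982 kg.
Addition/subtraction keeps the fewest decimal places: 26.68 → 2 decimal places, 75.832 → 3 decimal places, 477.3 → 1 decimal place, 944.4 → 1 decimal place, 2.77 → 2 decimal places; limit is 1.
Rounded to 1 decimal place: 1527.0 kg.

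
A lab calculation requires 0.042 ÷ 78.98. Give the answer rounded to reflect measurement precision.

0.042 ÷ 78.98 = 0.000531780197518…
Multiplication/division keeps the fewest significant figures: 0.042 → 2 s.f., 78.98 → 4 s.f.; limit is 2.
Rounded to 2 significant figures: 5.3 × 10⁻⁴.

5.3 × 10⁻⁴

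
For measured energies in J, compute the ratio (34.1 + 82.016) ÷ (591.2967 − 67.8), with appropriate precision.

34.1 + 82.016 = 116.116, limited to 1 d.p. → 4 s.f.; 591.2967 − 67.8 = 523.4967, limited to 1 d.p. → 4 s.f.
Carrying full precision, 116.116 ÷ 523.4967 = 0.221808466032…; keep min(4, 4) = 4 s.f.
Rounded to 4 significant figures: 0.2218.

0.2218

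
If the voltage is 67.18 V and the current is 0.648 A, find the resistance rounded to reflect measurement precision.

104 Ω

resistance = 67.18 V ÷ 0.648 A = 103.672839506… Ω.
67.18 has 4 significant figures; 0.648 has 3.
Division/multiplication keeps the fewest: 3 significant figures.
Rounded: 104 Ω.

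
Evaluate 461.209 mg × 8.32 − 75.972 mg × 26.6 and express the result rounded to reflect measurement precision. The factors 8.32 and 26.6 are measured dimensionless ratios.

461.209 × 8.32 = 3837.25888 → 3.84 × 10^3 mg (3 s.f., last digit at the 10^1 place).
75.972 × 26.6 = 2020.8552 → 2.02 × 10^3 mg (3 s.f., last digit at the 10^1 place).
Difference: 1816.40368 mg; keep the coarser place, 10^1.
Result: 1.82 × 10^3 mg.

1.82 × 10^3 mg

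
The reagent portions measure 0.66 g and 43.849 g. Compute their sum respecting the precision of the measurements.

44.51 g

0.66 g + 43.849 g = 44.509 g.
Addition/subtraction keeps the fewest decimal places: 0.66 → 2 decimal places, 43.849 → 3 decimal places; limit is 2.
Rounded to 2 decimal places: 44.51 g.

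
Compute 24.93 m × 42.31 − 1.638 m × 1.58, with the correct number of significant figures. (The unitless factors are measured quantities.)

1052 m

24.93 × 42.31 = 1054.7883 → 1055 m (4 s.f., last digit at the 10^0 place).
1.638 × 1.58 = 2.58804 → 2.59 m (3 s.f., last digit at the 10^-2 place).
Difference: 1052.20026 m; keep the coarser place, 10^0.
Result: 1052 m.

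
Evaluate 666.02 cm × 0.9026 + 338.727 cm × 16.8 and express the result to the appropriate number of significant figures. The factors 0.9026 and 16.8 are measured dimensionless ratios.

6.29 × 10³ cm

666.02 × 0.9026 = 601.149652 → 601.1 cm (4 s.f., last digit at the 10^-1 place).
338.727 × 16.8 = 5690.6136 → 5.69 × 10³ cm (3 s.f., last digit at the 10^1 place).
Sum: 6291.763252 cm; keep the coarser place, 10^1.
Result: 6.29 × 10³ cm.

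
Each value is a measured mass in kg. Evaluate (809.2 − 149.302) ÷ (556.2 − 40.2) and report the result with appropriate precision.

1.279

809.2 − 149.302 = 659.898, limited to 1 d.p. → 4 s.f.; 556.2 − 40.2 = 516.0, limited to 1 d.p. → 4 s.f.
Carrying full precision, 659.898 ÷ 516.0 = 1.27887209302…; keep min(4, 4) = 4 s.f.
Rounded to 4 significant figures: 1.279.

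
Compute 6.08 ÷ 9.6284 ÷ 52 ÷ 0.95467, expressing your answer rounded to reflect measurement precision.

0.013

6.08 ÷ 9.6284 ÷ 52 ÷ 0.95467 = 0.0127201676745…
Multiplication/division keeps the fewest significant figures: 6.08 → 3 s.f., 9.6284 → 5 s.f., 52 → 2 s.f., 0.95467 → 5 s.f.; limit is 2.
Rounded to 2 significant figures: 0.013.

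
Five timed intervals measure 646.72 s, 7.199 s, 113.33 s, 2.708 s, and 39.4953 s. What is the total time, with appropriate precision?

809.45 s

646.72 s + 7.199 s + 113.33 s + 2.708 s + 39.4953 s = 809.4523 s.
Addition/subtraction keeps the fewest decimal places: 646.72 → 2 decimal places, 7.199 → 3 decimal places, 113.33 → 2 decimal places, 2.708 → 3 decimal places, 39.4953 → 4 decimal places; limit is 2.
Rounded to 2 decimal places: 809.45 s.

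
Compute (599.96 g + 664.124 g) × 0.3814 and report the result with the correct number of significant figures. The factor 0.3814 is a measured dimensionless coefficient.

482.1 g

599.96 g + 664.124 g = 1264.084 g; the sum is limited to 2 decimal places (6 s.f.).
Carrying full precision, 1264.084 × 0.3814 = 482.1216376 g; 0.3814 has 4 s.f., so the result keeps min(6, 4) = 4 s.f.
Rounded to 4 significant figures: 482.1 g.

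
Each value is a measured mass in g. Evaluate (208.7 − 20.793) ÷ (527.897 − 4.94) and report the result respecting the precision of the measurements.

208.7 − 20.793 = 187.907, limited to 1 d.p. → 4 s.f.; 527.897 − 4.94 = 522.957, limited to 2 d.p. → 5 s.f.
Carrying full precision, 187.907 ÷ 522.957 = 0.359316349145…; keep min(4, 5) = 4 s.f.
Rounded to 4 significant figures: 0.3593.

0.3593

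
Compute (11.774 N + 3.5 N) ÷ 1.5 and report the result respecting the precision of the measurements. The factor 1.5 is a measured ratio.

11.774 N + 3.5 N = 15.274 N; the sum is limited to 1 decimal place (3 s.f.).
Carrying full precision, 15.274 ÷ 1.5 = 10.1826666667… N; 1.5 has 2 s.f., so the result keeps min(3, 2) = 2 s.f.
Rounded to 2 significant figures: 10. N.

10. N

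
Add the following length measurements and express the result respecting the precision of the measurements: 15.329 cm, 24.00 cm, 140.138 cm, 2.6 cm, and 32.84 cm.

214.9 cm

15.329 cm + 24.00 cm + 140.138 cm + 2.6 cm + 32.84 cm = 214.907 cm.
Addition/subtraction keeps the fewest decimal places: 15.329 → 3 decimal places, 24.00 → 2 decimal places, 140.138 → 3 decimal places, 2.6 → 1 decimal place, 32.84 → 2 decimal places; limit is 1.
Rounded to 1 decimal place: 214.9 cm.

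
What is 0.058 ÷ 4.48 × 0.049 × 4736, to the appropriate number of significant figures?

0.058 ÷ 4.48 × 0.049 × 4736 = 3.0044
Multiplication/division keeps the fewest significant figures: 0.058 → 2 s.f., 4.48 → 3 s.f., 0.049 → 2 s.f., 4736 → 4 s.f.; limit is 2.
Rounded to 2 significant figures: 3.0.

3.0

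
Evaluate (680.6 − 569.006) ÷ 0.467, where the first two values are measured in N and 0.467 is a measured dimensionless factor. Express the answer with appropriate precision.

239 N

680.6 N − 569.006 N = 111.594 N; the difference is limited to 1 decimal place (4 s.f.).
Carrying full precision, 111.594 ÷ 0.467 = 238.959314775… N; 0.467 has 3 s.f., so the result keeps min(4, 3) = 3 s.f.
Rounded to 3 significant figures: 239 N.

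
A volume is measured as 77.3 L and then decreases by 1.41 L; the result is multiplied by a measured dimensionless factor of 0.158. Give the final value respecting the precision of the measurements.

12.0 L

77.3 L − 1.41 L = 75.89 L; the difference is limited to 1 decimal place (3 s.f.).
Carrying full precision, 75.89 × 0.158 = 11.99062 L; 0.158 has 3 s.f., so the result keeps min(3, 3) = 3 s.f.
Rounded to 3 significant figures: 12.0 L.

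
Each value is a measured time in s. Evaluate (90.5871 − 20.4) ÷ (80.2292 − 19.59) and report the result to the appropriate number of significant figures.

90.5871 − 20.4 = 70.1871, limited to 1 d.p. → 3 s.f.; 80.2292 − 19.59 = 60.6392, limited to 2 d.p. → 4 s.f.
Carrying full precision, 70.1871 ÷ 60.6392 = 1.15745425401…; keep min(3, 4) = 3 s.f.
Rounded to 3 significant figures: 1.16.

1.16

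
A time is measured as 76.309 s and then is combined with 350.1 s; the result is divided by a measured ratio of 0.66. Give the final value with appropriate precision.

76.309 s + 350.1 s = 426.409 s; the sum is limited to 1 decimal place (4 s.f.).
Carrying full precision, 426.409 ÷ 0.66 = 646.074242424… s; 0.66 has 2 s.f., so the result keeps min(4, 2) = 2 s.f.
Rounded to 2 significant figures: 6.5 × 10² s.

6.5 × 10² s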